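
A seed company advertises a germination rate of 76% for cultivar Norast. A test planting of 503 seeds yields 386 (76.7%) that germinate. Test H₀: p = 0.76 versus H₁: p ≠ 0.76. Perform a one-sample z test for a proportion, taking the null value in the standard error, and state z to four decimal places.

p̂ = 386/503 = 0.767396.
Standard error under H₀: √(0.76×0.24/503) = 0.019043.
z = (0.767396 − 0.76)/0.019043 = 0.007396/0.019043 = 0.3884.

z = 0.3884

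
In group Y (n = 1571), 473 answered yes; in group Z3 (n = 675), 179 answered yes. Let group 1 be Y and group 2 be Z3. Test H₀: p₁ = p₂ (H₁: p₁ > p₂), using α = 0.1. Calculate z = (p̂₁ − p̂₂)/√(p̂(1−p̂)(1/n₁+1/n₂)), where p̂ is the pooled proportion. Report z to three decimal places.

p̂₁ = 473/1571 = 0.30108, p̂₂ = 179/675 = 0.26519.
Pooled p̂ = (473+179)/(1571+675) = 652/2246 = 0.29029.
SE = √(0.206023 × 0.00211802) = 0.02089.
z = (0.30108 − 0.26519)/0.02089 = 0.03589/0.02089 = 1.718.
p-value = P(Z > 1.718) ≈ 0.0429. With α = 0.1, reject H₀.

z = 1.718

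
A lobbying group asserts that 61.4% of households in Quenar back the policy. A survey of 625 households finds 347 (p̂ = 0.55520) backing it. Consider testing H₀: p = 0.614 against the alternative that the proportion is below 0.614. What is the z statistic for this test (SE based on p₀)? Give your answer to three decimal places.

z = -3.020

p̂ = 347/625 ≈ 0.55520.
SE = √(p₀(1−p₀)/n) = √(0.237/625) = 0.01947.
z = (0.55520 − 0.614)/0.01947 = -0.05880/0.01947 = -3.020.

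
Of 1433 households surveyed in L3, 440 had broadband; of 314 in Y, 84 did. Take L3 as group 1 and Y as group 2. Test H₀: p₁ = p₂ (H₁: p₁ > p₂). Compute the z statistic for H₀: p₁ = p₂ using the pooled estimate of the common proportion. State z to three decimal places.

z = 1.385

p̂₁ = 440/1433 = 0.30705, p̂₂ = 84/314 = 0.26752.
Pooled p̂ = (440+84)/(1433+314) = 524/1747 = 0.29994.
SE = √(p̂(1−p̂)(1/n₁+1/n₂)) = √(0.29994·0.70006·0.00388255) = √(0.000815247) = 0.02855.
z = (0.30705 − 0.26752)/0.02855 = 0.03953/0.02855 = 1.385.
p-value = P(Z > 1.385) ≈ 0.0831.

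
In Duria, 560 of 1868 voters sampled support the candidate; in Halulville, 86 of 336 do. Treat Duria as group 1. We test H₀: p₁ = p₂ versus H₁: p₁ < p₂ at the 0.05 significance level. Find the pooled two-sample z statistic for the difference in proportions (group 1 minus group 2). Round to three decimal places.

z = 1.625

p̂₁ = 560/1868 = 0.299786, p̂₂ = 86/336 = 0.255952.
Pooled p̂ = (560+86)/(1868+336) = 646/2204 = 0.293103.
SE = √(0.207194 × 0.00351152) = 0.026973.
z = (0.299786 − 0.255952)/0.026973 = 0.043834/0.026973 = 1.625.
p-value = P(Z < 1.625) ≈ 0.9479, so at α = 0.05 we fail to reject H₀.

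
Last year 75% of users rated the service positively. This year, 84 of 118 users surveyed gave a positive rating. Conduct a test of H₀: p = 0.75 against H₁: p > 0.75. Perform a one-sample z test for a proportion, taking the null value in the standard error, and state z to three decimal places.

p̂ = 84/118 ≈ 0.71186.
Under H₀, SE = √(0.75·0.25/118) = √(0.00158898) = 0.03986.
z = (0.71186 − 0.75)/0.03986 = -0.03814/0.03986 = -0.957.
p-value = P(Z > -0.957) ≈ 0.8306.

z = -0.957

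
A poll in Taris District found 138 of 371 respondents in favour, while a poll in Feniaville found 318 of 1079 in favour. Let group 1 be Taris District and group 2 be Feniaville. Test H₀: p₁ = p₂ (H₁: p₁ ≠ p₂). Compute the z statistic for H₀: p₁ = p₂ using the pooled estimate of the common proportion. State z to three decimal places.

z = 2.764

p̂₁ = 138/371 = 0.371968, p̂₂ = 318/1079 = 0.294717.
Pooled p̂ = (138+318)/(371+1079) = 456/1450 = 0.314483.
SE = √(0.215583 × 0.0036222) = 0.027944.
z = (0.371968 − 0.294717)/0.027944 = 0.077251/0.027944 = 2.764.
Two-sided p-value ≈ 2·Φ(−2.764) = 0.0057.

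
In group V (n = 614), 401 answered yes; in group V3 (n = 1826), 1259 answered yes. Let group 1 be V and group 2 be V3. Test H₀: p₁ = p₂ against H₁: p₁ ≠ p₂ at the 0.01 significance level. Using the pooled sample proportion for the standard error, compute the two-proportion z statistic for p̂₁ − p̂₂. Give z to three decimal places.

p̂₁ = 401/614 ≈ 0.65309, p̂₂ = 1259/1826 ≈ 0.68949.
Pooled p̂ = (401+1259)/(614+1826) = 1660/2440 = 0.68033.
SE = √(p̂(1−p̂)(1/n₁+1/n₂)) = √(0.68033·0.31967·0.00217631) = √(0.000473308) = 0.02176.
z = (0.65309 − 0.68949)/0.02176 = -0.03640/0.02176 = -1.673.
p-value = 2·P(Z > 1.673) ≈ 0.0944, so at α = 0.01 we fail to reject H₀.

z = -1.673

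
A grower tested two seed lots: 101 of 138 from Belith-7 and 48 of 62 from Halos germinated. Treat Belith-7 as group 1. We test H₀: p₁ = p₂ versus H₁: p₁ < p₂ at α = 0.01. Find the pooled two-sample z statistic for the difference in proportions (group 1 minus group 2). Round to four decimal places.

p̂₁ = 101/138 = 0.731884, p̂₂ = 48/62 = 0.774194.
Pooled p̂ = (101+48)/(138+62) = 149/200 = 0.745000.
SE = √(p̂(1−p̂)(1/n₁+1/n₂)) = √(0.745000·0.255000·0.0233754) = √(0.00444074) = 0.066639.
z = (0.731884 − 0.774194)/0.066639 = -0.042310/0.066639 = -0.6349.
p-value = P(Z < -0.635) ≈ 0.2627; since p > α = 0.01, fail to reject H₀.

z = -0.6349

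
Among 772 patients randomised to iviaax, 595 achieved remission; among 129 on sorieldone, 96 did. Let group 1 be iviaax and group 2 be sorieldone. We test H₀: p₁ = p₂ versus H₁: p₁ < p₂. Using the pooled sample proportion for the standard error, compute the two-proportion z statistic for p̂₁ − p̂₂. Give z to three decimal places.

z = 0.660

p̂₁ = 595/772 ≈ 0.77073, p̂₂ = 96/129 ≈ 0.74419.
Pooled p̂ = (595+96)/(772+129) = 691/901 = 0.76693.
SE = √(0.178751 × 0.00904727) = 0.04021.
z = (0.77073 − 0.74419)/0.04021 = 0.02654/0.04021 = 0.660.
p-value = P(Z < 0.660) ≈ 0.7454.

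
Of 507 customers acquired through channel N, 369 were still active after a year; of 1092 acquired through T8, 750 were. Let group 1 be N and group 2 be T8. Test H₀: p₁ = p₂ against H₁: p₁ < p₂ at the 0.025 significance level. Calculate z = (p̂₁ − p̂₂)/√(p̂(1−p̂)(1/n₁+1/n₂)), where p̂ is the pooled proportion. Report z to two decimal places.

z = 1.66

p̂₁ = 369/507 ≈ 0.72781, p̂₂ = 750/1092 ≈ 0.68681.
Pooled p̂ = (369+750)/(507+1092) = 1119/1599 = 0.69981.
SE = √(0.210075 × 0.00288814) = 0.02463.
z = (0.72781 − 0.68681)/0.02463 = 0.04100/0.02463 = 1.66.
p-value = P(Z < 1.664) ≈ 0.9520; since p > α = 0.025, fail to reject H₀.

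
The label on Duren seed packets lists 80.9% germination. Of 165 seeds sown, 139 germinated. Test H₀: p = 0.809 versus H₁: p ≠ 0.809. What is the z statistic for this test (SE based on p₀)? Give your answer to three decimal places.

z = 1.092

p̂ = 139/165 = 0.84242.
SE = √(p₀(1−p₀)/n) = √(0.15452/165) = 0.03060.
z = (0.84242 − 0.809)/0.03060 = 0.03342/0.03060 = 1.092.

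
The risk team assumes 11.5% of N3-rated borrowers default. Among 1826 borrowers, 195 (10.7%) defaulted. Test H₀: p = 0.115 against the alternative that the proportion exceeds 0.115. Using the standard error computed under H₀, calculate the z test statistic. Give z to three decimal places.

p̂ = 195/1826 ≈ 0.106791.
SE = √(p₀(1−p₀)/n) = √(0.10178/1826) = 0.007466.
z = (0.106791 − 0.115)/0.007466 = -0.008209/0.007466 = -1.100.

z = -1.100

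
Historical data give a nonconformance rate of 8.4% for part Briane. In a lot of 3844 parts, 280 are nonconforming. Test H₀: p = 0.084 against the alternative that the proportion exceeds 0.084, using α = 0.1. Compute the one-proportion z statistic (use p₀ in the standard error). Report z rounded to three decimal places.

z = -2.494

p̂ = 280/3844 ≈ 0.072841.
SE = √(p₀(1−p₀)/n) = √(0.076944/3844) = 0.004474.
z = (0.072841 − 0.084)/0.004474 = -0.011159/0.004474 = -2.494.
p-value = P(Z > -2.494) ≈ 0.9937. With α = 0.1, fail to reject H₀.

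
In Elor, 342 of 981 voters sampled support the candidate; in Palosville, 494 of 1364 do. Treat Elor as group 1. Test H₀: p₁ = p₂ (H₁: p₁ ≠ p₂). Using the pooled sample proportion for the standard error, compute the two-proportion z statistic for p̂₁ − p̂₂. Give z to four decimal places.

p̂₁ = 342/981 ≈ 0.348624, p̂₂ = 494/1364 ≈ 0.362170.
Pooled p̂ = (342+494)/(981+1364) = 836/2345 = 0.356503.
SE = √(p̂(1−p̂)(1/n₁+1/n₂)) = √(0.356503·0.643497·0.00175251) = √(0.00040204) = 0.020051.
z = (0.348624 − 0.362170)/0.020051 = -0.013546/0.020051 = -0.6756.

z = -0.6756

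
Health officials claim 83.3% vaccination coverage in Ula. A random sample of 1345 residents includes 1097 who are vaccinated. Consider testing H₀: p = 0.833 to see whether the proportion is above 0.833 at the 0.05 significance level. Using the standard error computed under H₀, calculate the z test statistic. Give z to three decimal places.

p̂ = 1097/1345 = 0.81561.
Standard error under H₀: √(0.833×0.167/1345) = 0.01017.
z = (0.81561 − 0.833)/0.01017 = -0.01739/0.01017 = -1.710.
p-value = P(Z > -1.710) ≈ 0.9563, so at α = 0.05 we fail to reject H₀.

z = -1.710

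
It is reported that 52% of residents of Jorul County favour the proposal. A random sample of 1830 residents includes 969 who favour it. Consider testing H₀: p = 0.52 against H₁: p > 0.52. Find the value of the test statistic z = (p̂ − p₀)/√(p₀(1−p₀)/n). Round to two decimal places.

z = 0.81

p̂ = 969/1830 ≈ 0.5295.
SE = √(p₀(1−p₀)/n) = √(0.2496/1830) = 0.0117.
z = (0.5295 − 0.52)/0.0117 = 0.0095/0.0117 = 0.81.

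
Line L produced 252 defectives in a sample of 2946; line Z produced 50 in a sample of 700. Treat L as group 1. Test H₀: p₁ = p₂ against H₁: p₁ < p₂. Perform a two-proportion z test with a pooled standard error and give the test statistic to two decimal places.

p̂₁ = 252/2946 = 0.0855, p̂₂ = 50/700 = 0.0714.
Pooled p̂ = (252+50)/(2946+700) = 302/3646 = 0.0828.
SE = √(0.0759696 × 0.00176801) = 0.0116.
z = (0.0855 − 0.0714)/0.0116 = 0.0141/0.0116 = 1.22.

z = 1.22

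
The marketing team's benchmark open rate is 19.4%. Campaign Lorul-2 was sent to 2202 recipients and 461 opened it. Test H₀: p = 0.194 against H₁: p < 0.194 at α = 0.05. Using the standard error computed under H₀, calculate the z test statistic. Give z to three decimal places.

z = 1.822

p̂ = 461/2202 ≈ 0.20936.
SE = √(p₀(1−p₀)/n) = √(0.15636/2202) = 0.00843.
z = (0.20936 − 0.194)/0.00843 = 0.01536/0.00843 = 1.822.
p-value = P(Z < 1.822) ≈ 0.9658, so at α = 0.05 we fail to reject H₀.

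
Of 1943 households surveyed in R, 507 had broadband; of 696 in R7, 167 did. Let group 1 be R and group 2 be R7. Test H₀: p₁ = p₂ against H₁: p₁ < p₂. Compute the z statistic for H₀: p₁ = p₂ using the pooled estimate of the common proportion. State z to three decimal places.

p̂₁ = 507/1943 ≈ 0.26094, p̂₂ = 167/696 ≈ 0.23994.
Pooled p̂ = (507+167)/(1943+696) = 674/2639 = 0.25540.
SE = √(0.190171 × 0.00195145) = 0.01926.
z = (0.26094 − 0.23994)/0.01926 = 0.02100/0.01926 = 1.090.
p-value = P(Z < 1.090) ≈ 0.8621.

z = 1.090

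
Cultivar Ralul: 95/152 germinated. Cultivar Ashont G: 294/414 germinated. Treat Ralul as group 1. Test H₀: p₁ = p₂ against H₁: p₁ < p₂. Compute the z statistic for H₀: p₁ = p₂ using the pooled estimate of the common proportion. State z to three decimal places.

p̂₁ = 95/152 = 0.625000, p̂₂ = 294/414 = 0.710145.
Pooled p̂ = (95+294)/(152+414) = 389/566 = 0.687279.
SE = √(p̂(1−p̂)(1/n₁+1/n₂)) = √(0.687279·0.312721·0.00899441) = √(0.00193314) = 0.043967.
z = (0.625000 − 0.710145)/0.043967 = -0.085145/0.043967 = -1.937.

z = -1.937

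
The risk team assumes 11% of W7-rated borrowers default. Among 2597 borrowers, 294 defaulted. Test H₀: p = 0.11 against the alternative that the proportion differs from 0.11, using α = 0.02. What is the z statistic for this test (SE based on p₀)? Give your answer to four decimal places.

p̂ = 294/2597 ≈ 0.1132075.
Standard error under H₀: √(0.11×0.89/2597) = 0.0061398.
z = (0.1132075 − 0.11)/0.0061398 = 0.0032075/0.0061398 = 0.5224.
Two-sided p-value ≈ 2·Φ(−0.522) = 0.6014; since p > α = 0.02, fail to reject H₀.

z = 0.5224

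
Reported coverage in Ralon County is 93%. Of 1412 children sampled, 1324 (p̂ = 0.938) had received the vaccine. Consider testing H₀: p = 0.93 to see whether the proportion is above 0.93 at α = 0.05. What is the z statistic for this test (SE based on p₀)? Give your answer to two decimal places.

z = 1.13

p̂ = 1324/1412 = 0.9377.
SE = √(p₀(1−p₀)/n) = √(0.0651/1412) = 0.0068.
z = (0.9377 − 0.93)/0.0068 = 0.0077/0.0068 = 1.13.
p-value = P(Z > 1.131) ≈ 0.1291. With α = 0.05, fail to reject H₀.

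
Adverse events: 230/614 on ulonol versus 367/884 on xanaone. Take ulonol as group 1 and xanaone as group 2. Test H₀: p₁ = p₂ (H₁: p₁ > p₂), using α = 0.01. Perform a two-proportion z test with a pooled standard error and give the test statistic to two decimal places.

p̂₁ = 230/614 ≈ 0.3746, p̂₂ = 367/884 ≈ 0.4152.
Pooled p̂ = (230+367)/(614+884) = 597/1498 = 0.3985.
SE = √(p̂(1−p̂)(1/n₁+1/n₂)) = √(0.3985·0.6015·0.00275989) = √(0.000661556) = 0.0257.
z = (0.3746 − 0.4152)/0.0257 = -0.0406/0.0257 = -1.58.
p-value = P(Z > -1.577) ≈ 0.9426. With α = 0.01, fail to reject H₀.

z = -1.58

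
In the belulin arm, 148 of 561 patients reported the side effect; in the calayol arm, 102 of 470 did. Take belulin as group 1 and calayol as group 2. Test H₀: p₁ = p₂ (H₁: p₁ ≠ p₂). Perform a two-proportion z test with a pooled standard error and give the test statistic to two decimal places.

z = 1.75

p̂₁ = 148/561 = 0.2638, p̂₂ = 102/470 = 0.2170.
Pooled p̂ = (148+102)/(561+470) = 250/1031 = 0.2425.
SE = √(0.183685 × 0.00391019) = 0.0268.
z = (0.2638 − 0.2170)/0.0268 = 0.0468/0.0268 = 1.75.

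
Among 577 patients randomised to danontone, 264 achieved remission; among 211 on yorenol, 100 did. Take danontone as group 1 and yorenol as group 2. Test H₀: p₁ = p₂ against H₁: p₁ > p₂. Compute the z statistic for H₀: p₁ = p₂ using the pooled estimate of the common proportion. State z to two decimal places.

p̂₁ = 264/577 = 0.4575, p̂₂ = 100/211 = 0.4739.
Pooled p̂ = (264+100)/(577+211) = 364/788 = 0.4619.
SE = √(0.248551 × 0.00647244) = 0.0401.
z = (0.4575 − 0.4739)/0.0401 = -0.0164/0.0401 = -0.41.

z = -0.41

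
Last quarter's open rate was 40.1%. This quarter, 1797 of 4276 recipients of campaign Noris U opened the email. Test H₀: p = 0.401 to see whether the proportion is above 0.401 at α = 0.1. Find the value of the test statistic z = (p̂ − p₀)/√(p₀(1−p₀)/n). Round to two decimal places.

p̂ = 1797/4276 = 0.4203.
Standard error under H₀: √(0.401×0.599/4276) = 0.0075.
z = (0.4203 − 0.401)/0.0075 = 0.0193/0.0075 = 2.57.
p-value = P(Z > 2.569) ≈ 0.0051. With α = 0.1, reject H₀.

z = 2.57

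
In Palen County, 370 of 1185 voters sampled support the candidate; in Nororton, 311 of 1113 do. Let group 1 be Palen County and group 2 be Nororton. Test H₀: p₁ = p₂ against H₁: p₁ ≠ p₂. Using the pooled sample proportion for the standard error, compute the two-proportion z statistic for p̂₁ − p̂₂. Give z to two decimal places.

z = 1.72

p̂₁ = 370/1185 ≈ 0.3122, p̂₂ = 311/1113 ≈ 0.2794.
Pooled p̂ = (370+311)/(1185+1113) = 681/2298 = 0.2963.
SE = √(p̂(1−p̂)(1/n₁+1/n₂)) = √(0.2963·0.7037·0.00174235) = √(0.000363324) = 0.0191.
z = (0.3122 − 0.2794)/0.0191 = 0.0328/0.0191 = 1.72.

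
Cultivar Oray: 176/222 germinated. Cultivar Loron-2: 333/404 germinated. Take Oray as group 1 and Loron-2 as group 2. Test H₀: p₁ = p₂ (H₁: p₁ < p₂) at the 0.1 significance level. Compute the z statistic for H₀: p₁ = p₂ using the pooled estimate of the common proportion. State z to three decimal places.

p̂₁ = 176/222 ≈ 0.79279, p̂₂ = 333/404 ≈ 0.82426.
Pooled p̂ = (176+333)/(222+404) = 509/626 = 0.81310.
SE = √(p̂(1−p̂)(1/n₁+1/n₂)) = √(0.81310·0.18690·0.00697975) = √(0.00106071) = 0.03257.
z = (0.79279 − 0.82426)/0.03257 = -0.03147/0.03257 = -0.966.
p-value = P(Z < -0.966) ≈ 0.1670. With α = 0.1, fail to reject H₀.

z = -0.966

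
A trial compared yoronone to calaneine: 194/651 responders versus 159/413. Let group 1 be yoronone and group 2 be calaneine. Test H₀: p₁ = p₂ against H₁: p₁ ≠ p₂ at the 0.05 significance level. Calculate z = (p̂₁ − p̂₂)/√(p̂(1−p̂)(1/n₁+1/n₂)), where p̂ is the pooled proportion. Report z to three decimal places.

z = -2.937

p̂₁ = 194/651 ≈ 0.29800, p̂₂ = 159/413 ≈ 0.38499.
Pooled p̂ = (194+159)/(651+413) = 353/1064 = 0.33177.
SE = √(p̂(1−p̂)(1/n₁+1/n₂)) = √(0.33177·0.66823·0.00395741) = √(0.000877347) = 0.02962.
z = (0.29800 − 0.38499)/0.02962 = -0.08699/0.02962 = -2.937.
Two-sided p-value ≈ 2·Φ(−2.937) = 0.0033; since p < α = 0.05, reject H₀.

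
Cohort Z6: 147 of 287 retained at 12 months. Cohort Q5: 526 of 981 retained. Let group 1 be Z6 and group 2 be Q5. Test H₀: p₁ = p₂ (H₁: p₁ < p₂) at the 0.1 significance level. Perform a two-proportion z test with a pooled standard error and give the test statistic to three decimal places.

p̂₁ = 147/287 = 0.51220, p̂₂ = 526/981 = 0.53619.
Pooled p̂ = (147+526)/(287+981) = 673/1268 = 0.53076.
SE = √(p̂(1−p̂)(1/n₁+1/n₂)) = √(0.53076·0.46924·0.00450369) = √(0.00112166) = 0.03349.
z = (0.51220 − 0.53619)/0.03349 = -0.02399/0.03349 = -0.716.
p-value = P(Z < -0.716) ≈ 0.2369; since p > α = 0.1, fail to reject H₀.

z = -0.716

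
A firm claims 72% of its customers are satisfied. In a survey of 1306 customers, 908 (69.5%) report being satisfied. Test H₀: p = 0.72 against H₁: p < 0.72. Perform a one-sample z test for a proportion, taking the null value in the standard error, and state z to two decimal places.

p̂ = 908/1306 ≈ 0.6953.
Under H₀, SE = √(0.72·0.28/1306) = √(0.000154364) = 0.0124.
z = (0.6953 − 0.72)/0.0124 = -0.0247/0.0124 = -1.99.
p-value = P(Z < -1.992) ≈ 0.0232.

z = -1.99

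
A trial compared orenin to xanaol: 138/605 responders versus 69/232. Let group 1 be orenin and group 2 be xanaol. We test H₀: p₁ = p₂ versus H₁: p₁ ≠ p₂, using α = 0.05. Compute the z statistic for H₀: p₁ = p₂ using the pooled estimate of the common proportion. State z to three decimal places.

p̂₁ = 138/605 ≈ 0.22810, p̂₂ = 69/232 ≈ 0.29741.
Pooled p̂ = (138+69)/(605+232) = 207/837 = 0.24731.
SE = √(p̂(1−p̂)(1/n₁+1/n₂)) = √(0.24731·0.75269·0.00596324) = √(0.00111005) = 0.03332.
z = (0.22810 − 0.29741)/0.03332 = -0.06931/0.03332 = -2.080.
p-value = 2·P(Z > 2.080) ≈ 0.0375; since p < α = 0.05, reject H₀.

z = -2.080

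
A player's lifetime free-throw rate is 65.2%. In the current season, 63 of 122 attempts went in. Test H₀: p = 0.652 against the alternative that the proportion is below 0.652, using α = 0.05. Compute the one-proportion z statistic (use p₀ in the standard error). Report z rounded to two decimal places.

p̂ = 63/122 ≈ 0.51639.
SE = √(p₀(1−p₀)/n) = √(0.2269/122) = 0.04313.
z = (0.51639 − 0.652)/0.04313 = -0.13561/0.04313 = -3.14.
p-value = P(Z < -3.144) ≈ 0.0008, so at α = 0.05 we reject H₀.

z = -3.14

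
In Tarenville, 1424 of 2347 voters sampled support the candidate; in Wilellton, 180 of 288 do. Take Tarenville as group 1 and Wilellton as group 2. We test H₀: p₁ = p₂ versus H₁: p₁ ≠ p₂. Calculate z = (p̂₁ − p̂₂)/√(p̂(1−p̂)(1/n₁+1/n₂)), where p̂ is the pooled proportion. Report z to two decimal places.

z = -0.60

p̂₁ = 1424/2347 ≈ 0.6067, p̂₂ = 180/288 ≈ 0.6250.
Pooled p̂ = (1424+180)/(2347+288) = 1604/2635 = 0.6087.
SE = √(p̂(1−p̂)(1/n₁+1/n₂)) = √(0.6087·0.3913·0.0038983) = √(0.000928489) = 0.0305.
z = (0.6067 − 0.6250)/0.0305 = -0.0183/0.0305 = -0.60.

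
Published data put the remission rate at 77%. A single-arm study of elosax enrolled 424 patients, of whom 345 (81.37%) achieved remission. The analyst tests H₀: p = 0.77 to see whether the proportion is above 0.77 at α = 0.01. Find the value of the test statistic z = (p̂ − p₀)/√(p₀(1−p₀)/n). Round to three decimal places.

p̂ = 345/424 ≈ 0.81368.
Under H₀, SE = √(0.77·0.23/424) = √(0.000417689) = 0.02044.
z = (0.81368 − 0.77)/0.02044 = 0.04368/0.02044 = 2.137.
p-value = P(Z > 2.137) ≈ 0.0163. With α = 0.01, fail to reject H₀.

z = 2.137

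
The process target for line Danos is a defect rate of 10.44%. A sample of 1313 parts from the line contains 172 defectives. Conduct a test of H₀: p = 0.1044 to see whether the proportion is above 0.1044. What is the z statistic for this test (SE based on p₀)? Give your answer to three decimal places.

z = 3.152

p̂ = 172/1313 ≈ 0.13100.
Standard error under H₀: √(0.1044×0.8956/1313) = 0.00844.
z = (0.13100 − 0.1044)/0.00844 = 0.02660/0.00844 = 3.152.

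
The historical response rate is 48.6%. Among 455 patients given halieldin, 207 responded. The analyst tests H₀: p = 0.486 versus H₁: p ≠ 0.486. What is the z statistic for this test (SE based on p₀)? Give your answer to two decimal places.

p̂ = 207/455 = 0.4549.
Under H₀, SE = √(0.486·0.514/455) = √(0.00054902) = 0.0234.
z = (0.4549 − 0.486)/0.0234 = -0.0311/0.0234 = -1.33.
Two-sided p-value ≈ 2·Φ(−1.325) = 0.1850.

z = -1.33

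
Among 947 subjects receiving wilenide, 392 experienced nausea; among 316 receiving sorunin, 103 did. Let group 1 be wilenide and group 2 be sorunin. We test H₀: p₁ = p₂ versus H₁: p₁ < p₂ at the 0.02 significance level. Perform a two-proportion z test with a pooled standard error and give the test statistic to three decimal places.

p̂₁ = 392/947 ≈ 0.413939, p̂₂ = 103/316 ≈ 0.325949.
Pooled p̂ = (392+103)/(947+316) = 495/1263 = 0.391924.
SE = √(0.23832 × 0.00422052) = 0.031715.
z = (0.413939 − 0.325949)/0.031715 = 0.087990/0.031715 = 2.774.
p-value = P(Z < 2.774) ≈ 0.9972; since p > α = 0.02, fail to reject H₀.

z = 2.774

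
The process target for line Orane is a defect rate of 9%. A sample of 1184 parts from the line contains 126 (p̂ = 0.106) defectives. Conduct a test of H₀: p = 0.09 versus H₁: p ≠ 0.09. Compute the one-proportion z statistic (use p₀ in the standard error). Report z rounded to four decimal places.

p̂ = 126/1184 ≈ 0.106419.
SE = √(p₀(1−p₀)/n) = √(0.0819/1184) = 0.008317.
z = (0.106419 − 0.09)/0.008317 = 0.016419/0.008317 = 1.9741.
Two-sided p-value ≈ 2·Φ(−1.974) = 0.0484.

z = 1.9741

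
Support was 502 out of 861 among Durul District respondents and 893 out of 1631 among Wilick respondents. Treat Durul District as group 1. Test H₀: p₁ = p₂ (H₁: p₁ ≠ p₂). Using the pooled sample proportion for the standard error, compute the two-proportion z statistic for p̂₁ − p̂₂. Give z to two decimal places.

p̂₁ = 502/861 ≈ 0.5830, p̂₂ = 893/1631 ≈ 0.5475.
Pooled p̂ = (502+893)/(861+1631) = 1395/2492 = 0.5598.
SE = √(0.246425 × 0.00177456) = 0.0209.
z = (0.5830 − 0.5475)/0.0209 = 0.0355/0.0209 = 1.70.

z = 1.70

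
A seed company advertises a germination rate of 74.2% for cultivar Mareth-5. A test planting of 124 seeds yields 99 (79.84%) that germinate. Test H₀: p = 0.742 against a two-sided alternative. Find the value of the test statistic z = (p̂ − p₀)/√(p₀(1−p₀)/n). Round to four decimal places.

z = 1.4351

p̂ = 99/124 = 0.798387.
SE = √(p₀(1−p₀)/n) = √(0.19144/124) = 0.039292.
z = (0.798387 − 0.742)/0.039292 = 0.056387/0.039292 = 1.4351.
p-value = 2·P(Z > 1.435) ≈ 0.1513.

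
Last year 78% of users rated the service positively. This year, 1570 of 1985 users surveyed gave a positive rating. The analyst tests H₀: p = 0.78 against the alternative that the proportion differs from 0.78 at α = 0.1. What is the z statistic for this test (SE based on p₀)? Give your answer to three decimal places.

p̂ = 1570/1985 ≈ 0.790932.
Under H₀, SE = √(0.78·0.22/1985) = √(8.64484e-05) = 0.009298.
z = (0.790932 − 0.78)/0.009298 = 0.010932/0.009298 = 1.176.
Two-sided p-value ≈ 2·Φ(−1.176) = 0.2397, so at α = 0.1 we fail to reject H₀.

z = 1.176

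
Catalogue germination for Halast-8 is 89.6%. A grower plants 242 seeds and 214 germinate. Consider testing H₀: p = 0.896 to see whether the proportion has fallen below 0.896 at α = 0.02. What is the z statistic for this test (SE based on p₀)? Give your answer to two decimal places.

z = -0.60

p̂ = 214/242 ≈ 0.8843.
SE = √(p₀(1−p₀)/n) = √(0.093184/242) = 0.0196.
z = (0.8843 − 0.896)/0.0196 = -0.0117/0.0196 = -0.60.
p-value = P(Z < -0.596) ≈ 0.2755; since p > α = 0.02, fail to reject H₀.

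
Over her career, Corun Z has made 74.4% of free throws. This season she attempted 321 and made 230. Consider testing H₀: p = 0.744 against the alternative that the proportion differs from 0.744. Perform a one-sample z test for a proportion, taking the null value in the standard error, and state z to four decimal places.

z = -1.1285

p̂ = 230/321 = 0.716511.
SE = √(p₀(1−p₀)/n) = √(0.19046/321) = 0.024359.
z = (0.716511 − 0.744)/0.024359 = -0.027489/0.024359 = -1.1285.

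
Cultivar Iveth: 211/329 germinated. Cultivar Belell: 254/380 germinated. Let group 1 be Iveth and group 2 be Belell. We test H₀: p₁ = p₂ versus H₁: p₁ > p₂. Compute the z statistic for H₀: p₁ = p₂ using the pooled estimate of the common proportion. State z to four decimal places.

z = -0.7570

p̂₁ = 211/329 = 0.641337, p̂₂ = 254/380 = 0.668421.
Pooled p̂ = (211+254)/(329+380) = 465/709 = 0.655853.
SE = √(0.22571 × 0.00567109) = 0.035777.
z = (0.641337 − 0.668421)/0.035777 = -0.027084/0.035777 = -0.7570.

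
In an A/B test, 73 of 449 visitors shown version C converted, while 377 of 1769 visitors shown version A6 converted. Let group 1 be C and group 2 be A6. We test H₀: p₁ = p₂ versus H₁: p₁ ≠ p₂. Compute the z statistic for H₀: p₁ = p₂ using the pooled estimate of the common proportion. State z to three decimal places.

z = -2.378

p̂₁ = 73/449 ≈ 0.16258, p̂₂ = 377/1769 ≈ 0.21311.
Pooled p̂ = (73+377)/(449+1769) = 450/2218 = 0.20289.
SE = √(0.161723 × 0.00279246) = 0.02125.
z = (0.16258 − 0.21311)/0.02125 = -0.05053/0.02125 = -2.378.
p-value = 2·P(Z > 2.378) ≈ 0.0174.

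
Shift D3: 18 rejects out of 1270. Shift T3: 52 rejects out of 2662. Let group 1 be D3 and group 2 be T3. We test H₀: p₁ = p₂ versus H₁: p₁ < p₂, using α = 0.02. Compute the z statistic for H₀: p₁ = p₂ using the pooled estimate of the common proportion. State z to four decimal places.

p̂₁ = 18/1270 = 0.0141732, p̂₂ = 52/2662 = 0.0195342.
Pooled p̂ = (18+52)/(1270+2662) = 70/3932 = 0.0178026.
SE = √(0.0174857 × 0.00116306) = 0.0045096.
z = (0.0141732 − 0.0195342)/0.0045096 = -0.0053610/0.0045096 = -1.1888.
p-value = P(Z < -1.189) ≈ 0.1173; since p > α = 0.02, fail to reject H₀.

z = -1.1888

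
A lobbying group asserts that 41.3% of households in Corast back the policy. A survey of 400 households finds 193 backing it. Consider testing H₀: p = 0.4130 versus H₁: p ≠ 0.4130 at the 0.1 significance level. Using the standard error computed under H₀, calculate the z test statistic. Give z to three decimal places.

p̂ = 193/400 = 0.48250.
Under H₀, SE = √(0.413·0.587/400) = √(0.000606077) = 0.02462.
z = (0.48250 − 0.413)/0.02462 = 0.06950/0.02462 = 2.823.
Two-sided p-value ≈ 2·Φ(−2.823) = 0.0048. With α = 0.1, reject H₀.

z = 2.823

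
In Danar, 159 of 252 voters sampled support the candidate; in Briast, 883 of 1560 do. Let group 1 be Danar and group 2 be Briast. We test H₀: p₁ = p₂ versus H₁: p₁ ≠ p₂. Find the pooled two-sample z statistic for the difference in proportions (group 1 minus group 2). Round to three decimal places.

z = 1.935

p̂₁ = 159/252 = 0.630952, p̂₂ = 883/1560 = 0.566026.
Pooled p̂ = (159+883)/(252+1560) = 1042/1812 = 0.575055.
SE = √(p̂(1−p̂)(1/n₁+1/n₂)) = √(0.575055·0.424945·0.00460928) = √(0.00112635) = 0.033561.
z = (0.630952 − 0.566026)/0.033561 = 0.064926/0.033561 = 1.935.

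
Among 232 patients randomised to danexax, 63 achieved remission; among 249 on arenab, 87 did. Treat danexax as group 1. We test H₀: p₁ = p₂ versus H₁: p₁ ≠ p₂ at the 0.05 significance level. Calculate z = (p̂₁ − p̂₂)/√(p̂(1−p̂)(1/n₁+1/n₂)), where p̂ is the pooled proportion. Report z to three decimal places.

p̂₁ = 63/232 ≈ 0.27155, p̂₂ = 87/249 ≈ 0.34940.
Pooled p̂ = (63+87)/(232+249) = 150/481 = 0.31185.
SE = √(0.2146 × 0.00832641) = 0.04227.
z = (0.27155 − 0.34940)/0.04227 = -0.07785/0.04227 = -1.842.
Two-sided p-value ≈ 2·Φ(−1.842) = 0.0655, so at α = 0.05 we fail to reject H₀.

z = -1.842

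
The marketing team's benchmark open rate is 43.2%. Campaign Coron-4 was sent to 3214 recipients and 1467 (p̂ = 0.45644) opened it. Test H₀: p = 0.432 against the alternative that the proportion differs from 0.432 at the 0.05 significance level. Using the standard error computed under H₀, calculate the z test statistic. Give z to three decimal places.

p̂ = 1467/3214 = 0.456441.
SE = √(p₀(1−p₀)/n) = √(0.24538/3214) = 0.008738.
z = (0.456441 − 0.432)/0.008738 = 0.024441/0.008738 = 2.797.
Two-sided p-value ≈ 2·Φ(−2.797) = 0.0052; since p < α = 0.05, reject H₀.

z = 2.797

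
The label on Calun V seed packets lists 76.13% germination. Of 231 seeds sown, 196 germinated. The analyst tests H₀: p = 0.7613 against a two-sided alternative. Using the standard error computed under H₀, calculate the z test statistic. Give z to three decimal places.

z = 3.108

p̂ = 196/231 = 0.84848.
SE = √(p₀(1−p₀)/n) = √(0.18172/231) = 0.02805.
z = (0.84848 − 0.7613)/0.02805 = 0.08718/0.02805 = 3.108.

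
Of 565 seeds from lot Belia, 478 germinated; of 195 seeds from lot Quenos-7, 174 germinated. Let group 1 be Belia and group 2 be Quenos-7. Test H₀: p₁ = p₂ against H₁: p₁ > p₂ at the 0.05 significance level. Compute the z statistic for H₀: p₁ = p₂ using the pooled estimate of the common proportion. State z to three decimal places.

p̂₁ = 478/565 ≈ 0.84602, p̂₂ = 174/195 ≈ 0.89231.
Pooled p̂ = (478+174)/(565+195) = 652/760 = 0.85789.
SE = √(p̂(1−p̂)(1/n₁+1/n₂)) = √(0.85789·0.14211·0.00689812) = √(0.000840959) = 0.02900.
z = (0.84602 − 0.89231)/0.02900 = -0.04629/0.02900 = -1.596.
p-value = P(Z > -1.596) ≈ 0.9448. With α = 0.05, fail to reject H₀.

z = -1.596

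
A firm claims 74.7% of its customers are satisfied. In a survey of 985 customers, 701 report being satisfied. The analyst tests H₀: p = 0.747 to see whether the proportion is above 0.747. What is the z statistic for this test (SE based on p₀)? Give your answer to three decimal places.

p̂ = 701/985 ≈ 0.71168.
Under H₀, SE = √(0.747·0.253/985) = √(0.000191869) = 0.01385.
z = (0.71168 − 0.747)/0.01385 = -0.03532/0.01385 = -2.550.

z = -2.550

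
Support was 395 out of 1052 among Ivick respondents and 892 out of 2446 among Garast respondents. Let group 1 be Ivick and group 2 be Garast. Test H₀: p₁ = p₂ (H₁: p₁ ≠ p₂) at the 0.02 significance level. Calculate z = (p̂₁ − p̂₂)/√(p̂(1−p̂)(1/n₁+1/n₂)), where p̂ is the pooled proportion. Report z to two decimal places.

z = 0.61

p̂₁ = 395/1052 ≈ 0.3755, p̂₂ = 892/2446 ≈ 0.3647.
Pooled p̂ = (395+892)/(1052+2446) = 1287/3498 = 0.3679.
SE = √(0.232556 × 0.0013594) = 0.0178.
z = (0.3755 − 0.3647)/0.0178 = 0.0108/0.0178 = 0.61.
Two-sided p-value ≈ 2·Φ(−0.607) = 0.5436, so at α = 0.02 we fail to reject H₀.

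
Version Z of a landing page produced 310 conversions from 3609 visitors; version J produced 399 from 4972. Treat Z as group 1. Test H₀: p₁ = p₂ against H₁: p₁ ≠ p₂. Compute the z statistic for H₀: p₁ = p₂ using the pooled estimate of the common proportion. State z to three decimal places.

p̂₁ = 310/3609 ≈ 0.085896, p̂₂ = 399/4972 ≈ 0.080249.
Pooled p̂ = (310+399)/(3609+4972) = 709/8581 = 0.082624.
SE = √(p̂(1−p̂)(1/n₁+1/n₂)) = √(0.082624·0.917376·0.000478211) = √(3.62473e-05) = 0.006021.
z = (0.085896 − 0.080249)/0.006021 = 0.005647/0.006021 = 0.938.

z = 0.938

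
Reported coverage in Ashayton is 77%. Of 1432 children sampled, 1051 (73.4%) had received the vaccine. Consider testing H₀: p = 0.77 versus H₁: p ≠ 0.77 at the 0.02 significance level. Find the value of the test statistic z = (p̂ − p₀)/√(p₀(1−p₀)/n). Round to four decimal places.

z = -3.2427

p̂ = 1051/1432 = 0.7339385.
Standard error under H₀: √(0.77×0.23/1432) = 0.0111208.
z = (0.7339385 − 0.77)/0.0111208 = -0.0360615/0.0111208 = -3.2427.
p-value = 2·P(Z > 3.243) ≈ 0.0012; since p < α = 0.02, reject H₀.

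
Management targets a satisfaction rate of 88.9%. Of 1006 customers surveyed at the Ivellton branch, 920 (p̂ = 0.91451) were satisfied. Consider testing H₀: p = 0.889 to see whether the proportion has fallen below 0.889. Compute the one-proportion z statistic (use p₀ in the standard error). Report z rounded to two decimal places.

p̂ = 920/1006 ≈ 0.9145.
SE = √(p₀(1−p₀)/n) = √(0.098679/1006) = 0.0099.
z = (0.9145 − 0.889)/0.0099 = 0.0255/0.0099 = 2.58.

z = 2.58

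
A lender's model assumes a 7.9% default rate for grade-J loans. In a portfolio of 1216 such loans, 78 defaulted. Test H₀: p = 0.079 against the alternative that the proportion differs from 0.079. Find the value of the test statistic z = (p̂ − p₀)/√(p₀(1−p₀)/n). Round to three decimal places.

z = -1.920

p̂ = 78/1216 ≈ 0.06414.
SE = √(p₀(1−p₀)/n) = √(0.072759/1216) = 0.00774.
z = (0.06414 − 0.079)/0.00774 = -0.01486/0.00774 = -1.920.
p-value = 2·P(Z > 1.920) ≈ 0.0548.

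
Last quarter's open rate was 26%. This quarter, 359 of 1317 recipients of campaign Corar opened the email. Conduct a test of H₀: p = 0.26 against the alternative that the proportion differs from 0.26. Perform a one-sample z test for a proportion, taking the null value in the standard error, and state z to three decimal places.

p̂ = 359/1317 ≈ 0.272589.
Standard error under H₀: √(0.26×0.74/1317) = 0.012087.
z = (0.272589 − 0.26)/0.012087 = 0.012589/0.012087 = 1.042.

z = 1.042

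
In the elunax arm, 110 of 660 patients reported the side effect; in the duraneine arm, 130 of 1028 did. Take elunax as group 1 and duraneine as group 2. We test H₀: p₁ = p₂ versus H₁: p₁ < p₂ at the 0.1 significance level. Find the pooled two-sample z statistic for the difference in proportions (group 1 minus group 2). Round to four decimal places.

z = 2.3082

p̂₁ = 110/660 ≈ 0.1666667, p̂₂ = 130/1028 ≈ 0.1264591.
Pooled p̂ = (110+130)/(660+1028) = 240/1688 = 0.1421801.
SE = √(p̂(1−p̂)(1/n₁+1/n₂)) = √(0.1421801·0.8578199·0.00248791) = √(0.000303438) = 0.0174195.
z = (0.1666667 − 0.1264591)/0.0174195 = 0.0402076/0.0174195 = 2.3082.
p-value = P(Z < 2.308) ≈ 0.9895. With α = 0.1, fail to reject H₀.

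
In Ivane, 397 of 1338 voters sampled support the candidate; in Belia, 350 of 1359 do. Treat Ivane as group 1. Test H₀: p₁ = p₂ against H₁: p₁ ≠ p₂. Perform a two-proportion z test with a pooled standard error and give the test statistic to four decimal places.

z = 2.2727

p̂₁ = 397/1338 ≈ 0.296712, p̂₂ = 350/1359 ≈ 0.257542.
Pooled p̂ = (397+350)/(1338+1359) = 747/2697 = 0.276974.
SE = √(p̂(1−p̂)(1/n₁+1/n₂)) = √(0.276974·0.723026·0.00148322) = √(0.000297029) = 0.017235.
z = (0.296712 − 0.257542)/0.017235 = 0.039170/0.017235 = 2.2727.
p-value = 2·P(Z > 2.273) ≈ 0.0230.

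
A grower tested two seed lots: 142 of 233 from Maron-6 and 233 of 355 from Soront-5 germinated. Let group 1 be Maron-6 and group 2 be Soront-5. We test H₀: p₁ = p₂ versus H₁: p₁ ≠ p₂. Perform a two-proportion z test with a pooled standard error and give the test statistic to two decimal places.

p̂₁ = 142/233 = 0.6094, p̂₂ = 233/355 = 0.6563.
Pooled p̂ = (142+233)/(233+355) = 375/588 = 0.6378.
SE = √(0.231024 × 0.00710875) = 0.0405.
z = (0.6094 − 0.6563)/0.0405 = -0.0469/0.0405 = -1.16.

z = -1.16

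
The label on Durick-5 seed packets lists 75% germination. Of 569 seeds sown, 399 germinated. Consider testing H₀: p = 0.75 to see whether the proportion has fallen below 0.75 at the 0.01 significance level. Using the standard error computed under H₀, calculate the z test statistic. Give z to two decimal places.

z = -2.69

p̂ = 399/569 = 0.70123.
SE = √(p₀(1−p₀)/n) = √(0.1875/569) = 0.01815.
z = (0.70123 − 0.75)/0.01815 = -0.04877/0.01815 = -2.69.
p-value = P(Z < -2.687) ≈ 0.0036; since p < α = 0.01, reject H₀.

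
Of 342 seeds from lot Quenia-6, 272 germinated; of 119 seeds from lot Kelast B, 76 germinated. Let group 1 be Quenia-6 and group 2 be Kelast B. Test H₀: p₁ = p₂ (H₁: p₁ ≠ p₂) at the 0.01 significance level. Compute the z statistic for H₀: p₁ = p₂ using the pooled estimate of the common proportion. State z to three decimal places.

z = 3.422

p̂₁ = 272/342 ≈ 0.79532, p̂₂ = 76/119 ≈ 0.63866.
Pooled p̂ = (272+76)/(342+119) = 348/461 = 0.75488.
SE = √(0.185036 × 0.0113273) = 0.04578.
z = (0.79532 − 0.63866)/0.04578 = 0.15666/0.04578 = 3.422.
Two-sided p-value ≈ 2·Φ(−3.422) = 0.0006; since p < α = 0.01, reject H₀.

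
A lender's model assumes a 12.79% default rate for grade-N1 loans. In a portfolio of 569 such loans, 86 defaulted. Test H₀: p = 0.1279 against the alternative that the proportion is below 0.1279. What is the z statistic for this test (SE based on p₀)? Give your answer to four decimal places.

z = 1.6600

p̂ = 86/569 = 0.151142.
Standard error under H₀: √(0.1279×0.8721/569) = 0.014001.
z = (0.151142 − 0.1279)/0.014001 = 0.023242/0.014001 = 1.6600.
p-value = P(Z < 1.660) ≈ 0.9515.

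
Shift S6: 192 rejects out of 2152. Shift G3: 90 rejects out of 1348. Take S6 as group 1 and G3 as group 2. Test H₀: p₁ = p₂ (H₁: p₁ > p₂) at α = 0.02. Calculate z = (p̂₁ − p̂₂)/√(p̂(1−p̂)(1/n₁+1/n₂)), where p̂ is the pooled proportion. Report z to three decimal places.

z = 2.375

p̂₁ = 192/2152 ≈ 0.089219, p̂₂ = 90/1348 ≈ 0.066766.
Pooled p̂ = (192+90)/(2152+1348) = 282/3500 = 0.080571.
SE = √(0.0740797 × 0.00120652) = 0.009454.
z = (0.089219 − 0.066766)/0.009454 = 0.022453/0.009454 = 2.375.
p-value = P(Z > 2.375) ≈ 0.0088; since p < α = 0.02, reject H₀.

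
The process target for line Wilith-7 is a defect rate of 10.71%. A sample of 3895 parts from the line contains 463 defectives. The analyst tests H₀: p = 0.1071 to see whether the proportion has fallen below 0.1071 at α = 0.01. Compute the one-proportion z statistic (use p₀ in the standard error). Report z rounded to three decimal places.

p̂ = 463/3895 = 0.118870.
Standard error under H₀: √(0.1071×0.8929/3895) = 0.004955.
z = (0.118870 − 0.1071)/0.004955 = 0.011770/0.004955 = 2.375.
p-value = P(Z < 2.375) ≈ 0.9912, so at α = 0.01 we fail to reject H₀.

z = 2.375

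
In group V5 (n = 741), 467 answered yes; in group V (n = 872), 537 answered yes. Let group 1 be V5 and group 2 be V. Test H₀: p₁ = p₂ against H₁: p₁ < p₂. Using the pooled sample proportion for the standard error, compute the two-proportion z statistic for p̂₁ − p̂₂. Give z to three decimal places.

p̂₁ = 467/741 = 0.63023, p̂₂ = 537/872 = 0.61583.
Pooled p̂ = (467+537)/(741+872) = 1004/1613 = 0.62244.
SE = √(p̂(1−p̂)(1/n₁+1/n₂)) = √(0.62244·0.37756·0.00249632) = √(0.000586654) = 0.02422.
z = (0.63023 − 0.61583)/0.02422 = 0.01440/0.02422 = 0.595.

z = 0.595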